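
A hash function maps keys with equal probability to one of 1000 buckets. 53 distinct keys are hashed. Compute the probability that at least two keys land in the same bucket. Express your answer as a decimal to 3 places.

0.754

It's easier to compute the probability that all 53 are distinct.
P(all distinct) = 1000/1000 · 999/1000 · ··· · 948/1000 ≈ 0.246.
So the probability of at least one match is 1 − 0.246 = 0.754.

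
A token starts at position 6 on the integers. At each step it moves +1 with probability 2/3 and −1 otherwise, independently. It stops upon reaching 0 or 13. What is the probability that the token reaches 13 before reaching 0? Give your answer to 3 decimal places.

0.984

Let r = q/p = (1/3)/(2/3) = 1/2. The recurrence P(i) = p·P(i+1) + q·P(i−1) with P(0)=0, P(13)=1 gives P(i) = (1 − r^i)/(1 − r^13).
P(6) = (1 − (1/2)^6) / (1 − (1/2)^13) = 8064/8191 ≈ 0.984.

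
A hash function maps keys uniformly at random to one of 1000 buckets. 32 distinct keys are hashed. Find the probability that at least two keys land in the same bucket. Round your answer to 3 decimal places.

0.394

It's easier to compute the probability that all 32 are distinct.
P(all distinct) = 1000/1000 · 999/1000 · ··· · 969/1000 ≈ 0.606.
So the probability of at least one match is 1 − 0.606 = 0.394.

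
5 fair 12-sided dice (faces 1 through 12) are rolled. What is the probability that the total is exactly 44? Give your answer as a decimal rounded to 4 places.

There are 12^5 = 248832 equally likely outcomes.
The number of ordered 5-tuples from {1,…,12} summing to 44 is 4495.
P(sum = 44) = 4495/248832 ≈ 0.0181.

0.0181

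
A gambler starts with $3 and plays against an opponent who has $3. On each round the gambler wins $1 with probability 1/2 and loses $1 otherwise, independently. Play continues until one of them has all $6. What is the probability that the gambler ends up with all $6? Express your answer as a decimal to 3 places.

0.500

With a fair step, P(i) = ½P(i−1) + ½P(i+1) with P(0)=0, P(6)=1 has the linear solution P(i) = i/6.
P(3) = 3/6 = 1/2 ≈ 0.500.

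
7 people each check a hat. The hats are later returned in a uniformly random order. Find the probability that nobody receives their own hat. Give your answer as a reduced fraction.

103/280

This is the derangement probability: permutations of 7 with no fixed point.
D(7) = 7! · (1 − 1/1! + 1/2! − ··· + (−1)^7/7!) = 1854.
P = 1854/5040 = 103/280.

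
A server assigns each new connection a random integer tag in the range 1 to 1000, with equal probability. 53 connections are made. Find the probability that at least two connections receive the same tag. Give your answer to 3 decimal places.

It's easier to compute the probability that all 53 are distinct.
P(all distinct) = 1000/1000 · 999/1000 · ··· · 948/1000 ≈ 0.246.
So the probability of at least one match is 1 − 0.246 = 0.754.

0.754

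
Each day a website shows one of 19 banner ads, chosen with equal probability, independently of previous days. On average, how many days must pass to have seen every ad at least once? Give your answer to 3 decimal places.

67.407

After i distinct types are collected, each trial gives a new one with probability (19−i)/19, so the expected wait for the next new type is 19/(19−i).
E = 19/19 + 19/18 + 19/17 + 19/16 + 19/15 + 19/14 + 19/13 + 19/12 + 19/11 + 19/10 + 19/9 + 19/8 + 19/7 + 19/6 + 19/5 + 19/4 + 19/3 + 19/2 + 19/1 = 275295799/4084080 ≈ 67.407.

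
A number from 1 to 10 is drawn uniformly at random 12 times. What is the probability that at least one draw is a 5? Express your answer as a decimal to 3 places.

P(no draw is a 5) = (9/10)^12 ≈ 0.282.
P(at least one) = 1 − 0.282 = 0.718.

0.718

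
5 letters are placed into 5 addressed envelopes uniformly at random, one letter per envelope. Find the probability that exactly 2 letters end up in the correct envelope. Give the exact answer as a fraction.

Choose which 2 of the 5 are fixed: C(5,2) = 10 ways.
The remaining 3 must have no fixed point: D(3) = 2.
P = 10·2/120 = 1/6.

1/6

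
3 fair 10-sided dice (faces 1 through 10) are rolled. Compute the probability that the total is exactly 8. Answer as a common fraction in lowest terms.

21/1000

There are 10^3 = 1000 equally likely outcomes.
The number of ordered 3-tuples from {1,…,10} summing to 8 is 21.
P(sum = 8) = 21/1000.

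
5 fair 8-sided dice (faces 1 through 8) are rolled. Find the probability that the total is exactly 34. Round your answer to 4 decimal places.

0.0064

There are 8^5 = 32768 equally likely outcomes.
The number of ordered 5-tuples from {1,…,8} summing to 34 is 210.
P(sum = 34) = 210/32768 = 105/16384 ≈ 0.0064.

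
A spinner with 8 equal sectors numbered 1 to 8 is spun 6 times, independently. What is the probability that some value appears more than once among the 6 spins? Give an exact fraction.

P(all 6 different) = 8/8 · 7/8 · ··· · 3/8 = 315/4096.
P(at least two equal) = 1 − 315/4096 = 3781/4096.

3781/4096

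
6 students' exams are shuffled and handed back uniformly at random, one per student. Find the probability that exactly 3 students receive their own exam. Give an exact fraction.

Choose which 3 of the 6 are fixed: C(6,3) = 20 ways.
The remaining 3 must have no fixed point: D(3) = 2.
P = 20·2/720 = 1/18.

1/18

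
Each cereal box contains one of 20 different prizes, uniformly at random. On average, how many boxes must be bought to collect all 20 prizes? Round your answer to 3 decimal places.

71.955

After i distinct types are collected, each trial gives a new one with probability (20−i)/20, so the expected wait for the next new type is 20/(20−i).
E = 20/20 + 20/19 + 20/18 + 20/17 + 20/16 + 20/15 + 20/14 + 20/13 + 20/12 + 20/11 + 20/10 + 20/9 + 20/8 + 20/7 + 20/6 + 20/5 + 20/4 + 20/3 + 20/2 + 20/1 = 279175675/3879876 ≈ 71.955.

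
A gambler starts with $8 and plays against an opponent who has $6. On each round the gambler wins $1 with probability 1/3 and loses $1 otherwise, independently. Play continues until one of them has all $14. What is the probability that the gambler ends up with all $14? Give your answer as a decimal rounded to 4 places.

Let r = q/p = (2/3)/(1/3) = 2. The recurrence P(i) = p·P(i+1) + q·P(i−1) with P(0)=0, P(14)=1 gives P(i) = (1 − r^i)/(1 − r^14).
P(8) = (1 − (2)^8) / (1 − (2)^14) = 85/5461 ≈ 0.0156.

0.0156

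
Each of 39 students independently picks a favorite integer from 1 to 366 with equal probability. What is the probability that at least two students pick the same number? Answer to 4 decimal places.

It's easier to compute the probability that all 39 are distinct.
P(all distinct) = 366/366 · 365/366 · ··· · 328/366 ≈ 0.1225.
So the probability of at least one match is 1 − 0.1225 = 0.8775.

0.8775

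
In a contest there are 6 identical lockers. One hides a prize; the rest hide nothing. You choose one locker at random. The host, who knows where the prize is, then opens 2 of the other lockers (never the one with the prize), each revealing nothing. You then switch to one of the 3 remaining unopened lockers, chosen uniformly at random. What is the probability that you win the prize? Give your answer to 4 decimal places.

Your original locker holds the prize with probability 1/6, so the other 5 collectively hold it with probability 5/6.
The host can always find 2 empty lockers to open, so the reveals don't change that 5/6; it is now spread over the 3 remaining unopened lockers.
P(win by switching) = (5/6) · (1/3) = 5/18 ≈ 0.2778.

0.2778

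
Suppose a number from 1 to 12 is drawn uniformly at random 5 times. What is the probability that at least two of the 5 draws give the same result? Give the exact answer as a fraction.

P(all 5 different) = 12/12 · 11/12 · ··· · 8/12 = 55/144.
P(at least two equal) = 1 − 55/144 = 89/144.

89/144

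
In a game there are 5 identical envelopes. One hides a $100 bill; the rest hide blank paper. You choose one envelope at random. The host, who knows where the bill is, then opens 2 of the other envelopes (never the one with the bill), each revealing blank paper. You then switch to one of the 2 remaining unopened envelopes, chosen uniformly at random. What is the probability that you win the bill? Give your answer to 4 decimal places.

0.4000

Your original envelope holds the bill with probability 1/5, so the other 4 collectively hold it with probability 4/5.
The host can always find 2 empty envelopes to open, so the reveals don't change that 4/5; it is now spread over the 2 remaining unopened envelopes.
P(win by switching) = (4/5) · (1/2) = 2/5 ≈ 0.4000.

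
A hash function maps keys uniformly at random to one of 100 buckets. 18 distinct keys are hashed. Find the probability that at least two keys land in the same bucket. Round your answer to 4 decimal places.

0.8037

It's easier to compute the probability that all 18 are distinct.
P(all distinct) = 100/100 · 99/100 · ··· · 83/100 ≈ 0.1963.
So the probability of at least one match is 1 − 0.1963 = 0.8037.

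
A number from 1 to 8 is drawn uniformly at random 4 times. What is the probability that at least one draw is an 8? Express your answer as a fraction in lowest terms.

P(no draw is an 8) = (7/8)^4 = 2401/4096.
P(at least one) = 1 − 2401/4096 = 1695/4096.

1695/4096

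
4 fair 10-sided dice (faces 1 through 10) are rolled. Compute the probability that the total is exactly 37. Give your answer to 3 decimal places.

0.002

There are 10^4 = 10000 equally likely outcomes.
The number of ordered 4-tuples from {1,…,10} summing to 37 is 20.
P(sum = 37) = 20/10000 = 1/500 ≈ 0.002.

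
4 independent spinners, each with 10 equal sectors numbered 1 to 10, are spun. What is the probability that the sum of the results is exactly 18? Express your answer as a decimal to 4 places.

0.0540

There are 10^4 = 10000 equally likely outcomes.
The number of ordered 4-tuples from {1,…,10} summing to 18 is 540.
P(sum = 18) = 540/10000 = 27/500 ≈ 0.0540.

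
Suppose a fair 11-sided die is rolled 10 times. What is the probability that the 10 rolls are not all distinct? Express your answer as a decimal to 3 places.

0.998

P(all 10 different) = 11/11 · 10/11 · ··· · 2/11 ≈ 0.002.
P(at least two equal) = 1 − 0.002 = 0.998.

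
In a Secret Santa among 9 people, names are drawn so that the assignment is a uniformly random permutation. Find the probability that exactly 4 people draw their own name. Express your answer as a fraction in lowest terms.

Choose which 4 of the 9 are fixed: C(9,4) = 126 ways.
The remaining 5 must have no fixed point: D(5) = 44.
P = 126·44/362880 = 11/720.

11/720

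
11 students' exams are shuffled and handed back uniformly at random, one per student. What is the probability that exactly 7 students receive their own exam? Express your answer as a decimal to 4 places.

Choose which 7 of the 11 are fixed: C(11,7) = 330 ways.
The remaining 4 must have no fixed point: D(4) = 9.
P = 330·9/39916800 = 1/13440 ≈ 0.0001.

0.0001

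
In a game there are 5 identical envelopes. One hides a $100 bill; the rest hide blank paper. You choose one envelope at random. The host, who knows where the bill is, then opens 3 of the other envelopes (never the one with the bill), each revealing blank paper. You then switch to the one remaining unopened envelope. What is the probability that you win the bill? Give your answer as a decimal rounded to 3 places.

Your original envelope holds the bill with probability 1/5, so the other 4 collectively hold it with probability 4/5.
The host can always find 3 empty envelopes to open, so the reveals don't change that 4/5; it is now spread over the 1 remaining unopened envelope.
P(win by switching) = (4/5) · (1/1) = 4/5 ≈ 0.800.

0.800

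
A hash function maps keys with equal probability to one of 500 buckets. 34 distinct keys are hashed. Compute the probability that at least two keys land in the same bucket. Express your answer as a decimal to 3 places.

0.683

It's easier to compute the probability that all 34 are distinct.
P(all distinct) = 500/500 · 499/500 · ··· · 467/500 ≈ 0.317.
So the probability of at least one match is 1 − 0.317 = 0.683.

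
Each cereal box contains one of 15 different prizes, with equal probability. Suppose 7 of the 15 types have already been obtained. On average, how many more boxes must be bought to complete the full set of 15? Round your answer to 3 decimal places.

40.768

Starting from 7 distinct types, each trial gives a new one with probability (15−i)/15 when i types are held, so the wait for the next new type is 15/(15−i).
E = 15/8 + 15/7 + 15/6 + 15/5 + 15/4 + 15/3 + 15/2 + 15/1 = 2283/56 ≈ 40.768.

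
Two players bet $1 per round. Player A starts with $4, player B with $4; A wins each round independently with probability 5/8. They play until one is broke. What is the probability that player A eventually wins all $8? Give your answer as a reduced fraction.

625/706

Let r = q/p = (3/8)/(5/8) = 3/5. The recurrence P(i) = p·P(i+1) + q·P(i−1) with P(0)=0, P(8)=1 gives P(i) = (1 − r^i)/(1 − r^8).
P(4) = (1 − (3/5)^4) / (1 − (3/5)^8) = 625/706.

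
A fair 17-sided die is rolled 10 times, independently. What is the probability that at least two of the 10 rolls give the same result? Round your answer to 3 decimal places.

0.965

P(all 10 different) = 17/17 · 16/17 · ··· · 8/17 ≈ 0.035.
P(at least two equal) = 1 − 0.035 = 0.965.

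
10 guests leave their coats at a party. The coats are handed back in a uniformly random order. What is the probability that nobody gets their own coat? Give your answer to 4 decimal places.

This is the derangement probability: permutations of 10 with no fixed point.
D(10) = 10! · (1 − 1/1! + 1/2! − ··· + (−1)^10/10!) = 1334961.
P = 1334961/3628800 = 16481/44800 ≈ 0.3679.

0.3679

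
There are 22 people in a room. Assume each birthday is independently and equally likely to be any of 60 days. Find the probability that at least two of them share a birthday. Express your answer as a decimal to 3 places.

0.988

It's easier to compute the probability that all 22 are distinct.
P(all distinct) = 60/60 · 59/60 · ··· · 39/60 ≈ 0.012.
So the probability of at least one match is 1 − 0.012 = 0.988.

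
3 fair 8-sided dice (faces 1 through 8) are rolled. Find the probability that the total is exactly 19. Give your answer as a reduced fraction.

21/512

There are 8^3 = 512 equally likely outcomes.
The number of ordered 3-tuples from {1,…,8} summing to 19 is 21.
P(sum = 19) = 21/512.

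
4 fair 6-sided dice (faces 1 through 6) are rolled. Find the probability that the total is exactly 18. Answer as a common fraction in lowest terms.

There are 6^4 = 1296 equally likely outcomes.
The number of ordered 4-tuples from {1,…,6} summing to 18 is 80.
P(sum = 18) = 80/1296 = 5/81.

5/81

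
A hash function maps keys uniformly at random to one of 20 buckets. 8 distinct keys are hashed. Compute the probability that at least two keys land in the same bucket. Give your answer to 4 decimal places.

0.8016

It's easier to compute the probability that all 8 are distinct.
P(all distinct) = 20/20 · 19/20 · ··· · 13/20 ≈ 0.1984.
So the probability of at least one match is 1 − 0.1984 = 0.8016.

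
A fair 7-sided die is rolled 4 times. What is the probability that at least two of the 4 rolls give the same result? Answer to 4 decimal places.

P(all 4 different) = 7/7 · 6/7 · ··· · 4/7 ≈ 0.3499.
P(at least two equal) = 1 − 0.3499 = 0.6501.

0.6501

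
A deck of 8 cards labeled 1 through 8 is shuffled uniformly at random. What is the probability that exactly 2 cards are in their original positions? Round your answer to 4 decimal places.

0.1840

Choose which 2 of the 8 are fixed: C(8,2) = 28 ways.
The remaining 6 must have no fixed point: D(6) = 265.
P = 28·265/40320 = 53/288 ≈ 0.1840.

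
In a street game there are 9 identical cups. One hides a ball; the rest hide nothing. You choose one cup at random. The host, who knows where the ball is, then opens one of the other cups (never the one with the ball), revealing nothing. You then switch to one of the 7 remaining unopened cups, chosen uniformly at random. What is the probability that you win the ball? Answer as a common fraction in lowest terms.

8/63

Your original cup holds the ball with probability 1/9, so the other 8 collectively hold it with probability 8/9.
The host can always find an empty cup to open, so this doesn't change that 8/9; it is now spread over the 7 remaining unopened cups.
P(win by switching) = (8/9) · (1/7) = 8/63.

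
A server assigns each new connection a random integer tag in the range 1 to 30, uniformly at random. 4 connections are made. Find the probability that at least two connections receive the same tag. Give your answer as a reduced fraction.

47/250

It's easier to compute the probability that all 4 are distinct.
P(all distinct) = 30/30 · 29/30 · ··· · 27/30 = 203/250.
So the probability of at least one match is 1 − 203/250 = 47/250.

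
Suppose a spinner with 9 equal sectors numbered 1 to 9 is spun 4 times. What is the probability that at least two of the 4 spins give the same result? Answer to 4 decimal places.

P(all 4 different) = 9/9 · 8/9 · ··· · 6/9 ≈ 0.4609.
P(at least two equal) = 1 − 0.4609 = 0.5391.

0.5391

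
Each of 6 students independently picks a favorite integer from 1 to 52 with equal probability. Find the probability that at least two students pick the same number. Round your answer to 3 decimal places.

0.259

It's easier to compute the probability that all 6 are distinct.
P(all distinct) = 52/52 · 51/52 · ··· · 47/52 ≈ 0.741.
So the probability of at least one match is 1 − 0.741 = 0.259.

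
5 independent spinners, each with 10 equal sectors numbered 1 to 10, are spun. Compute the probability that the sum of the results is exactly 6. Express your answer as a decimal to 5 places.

There are 10^5 = 100000 equally likely outcomes.
The number of ordered 5-tuples from {1,…,10} summing to 6 is 5.
P(sum = 6) = 5/100000 = 1/20000 ≈ 0.00005.

0.00005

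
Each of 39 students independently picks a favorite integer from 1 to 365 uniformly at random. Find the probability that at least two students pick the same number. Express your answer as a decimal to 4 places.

0.8782

It's easier to compute the probability that all 39 are distinct.
P(all distinct) = 365/365 · 364/365 · ··· · 327/365 ≈ 0.1218.
So the probability of at least one match is 1 − 0.1218 = 0.8782.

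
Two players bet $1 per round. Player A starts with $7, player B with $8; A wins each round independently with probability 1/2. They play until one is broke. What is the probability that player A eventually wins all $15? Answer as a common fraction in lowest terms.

With a fair step, P(i) = ½P(i−1) + ½P(i+1) with P(0)=0, P(15)=1 has the linear solution P(i) = i/15.
P(7) = 7/15.

7/15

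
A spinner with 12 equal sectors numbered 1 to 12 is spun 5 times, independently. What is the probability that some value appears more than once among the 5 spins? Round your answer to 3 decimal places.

P(all 5 different) = 12/12 · 11/12 · ··· · 8/12 ≈ 0.382.
P(at least two equal) = 1 − 0.382 = 0.618.

0.618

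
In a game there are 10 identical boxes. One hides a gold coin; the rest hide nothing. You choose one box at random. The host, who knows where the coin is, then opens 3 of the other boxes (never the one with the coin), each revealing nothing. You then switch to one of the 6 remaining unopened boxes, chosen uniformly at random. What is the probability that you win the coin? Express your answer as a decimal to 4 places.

Your original box holds the coin with probability 1/10, so the other 9 collectively hold it with probability 9/10.
The host can always find 3 empty boxes to open, so the reveals don't change that 9/10; it is now spread over the 6 remaining unopened boxes.
P(win by switching) = (9/10) · (1/6) = 3/20 ≈ 0.1500.

0.1500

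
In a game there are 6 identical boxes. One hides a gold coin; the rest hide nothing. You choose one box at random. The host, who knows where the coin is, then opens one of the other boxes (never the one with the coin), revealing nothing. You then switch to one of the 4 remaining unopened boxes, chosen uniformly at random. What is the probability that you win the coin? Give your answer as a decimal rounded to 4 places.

Your original box holds the coin with probability 1/6, so the other 5 collectively hold it with probability 5/6.
The host can always find an empty box to open, so this doesn't change that 5/6; it is now spread over the 4 remaining unopened boxes.
P(win by switching) = (5/6) · (1/4) = 5/24 ≈ 0.2083.

0.2083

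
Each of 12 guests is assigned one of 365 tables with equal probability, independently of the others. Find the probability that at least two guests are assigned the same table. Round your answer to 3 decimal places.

0.167

It's easier to compute the probability that all 12 are distinct.
P(all distinct) = 365/365 · 364/365 · ··· · 354/365 ≈ 0.833.
So the probability of at least one match is 1 − 0.833 = 0.167.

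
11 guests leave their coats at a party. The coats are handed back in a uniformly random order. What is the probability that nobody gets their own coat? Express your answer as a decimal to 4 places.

0.3679

This is the derangement probability: permutations of 11 with no fixed point.
D(11) = 11! · (1 − 1/1! + 1/2! − ··· + (−1)^11/11!) = 14684570.
P = 14684570/39916800 = 1468457/3991680 ≈ 0.3679.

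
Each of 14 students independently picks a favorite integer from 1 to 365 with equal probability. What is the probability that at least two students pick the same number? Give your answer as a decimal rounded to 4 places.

0.2231

It's easier to compute the probability that all 14 are distinct.
P(all distinct) = 365/365 · 364/365 · ··· · 352/365 ≈ 0.7769.
So the probability of at least one match is 1 − 0.7769 = 0.2231.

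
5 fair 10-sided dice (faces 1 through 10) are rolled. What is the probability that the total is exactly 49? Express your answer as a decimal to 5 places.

0.00005

There are 10^5 = 100000 equally likely outcomes.
The number of ordered 5-tuples from {1,…,10} summing to 49 is 5.
P(sum = 49) = 5/100000 = 1/20000 ≈ 0.00005.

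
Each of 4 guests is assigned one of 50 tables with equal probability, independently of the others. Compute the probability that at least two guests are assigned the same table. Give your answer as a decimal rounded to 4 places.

It's easier to compute the probability that all 4 are distinct.
P(all distinct) = 50/50 · 49/50 · ··· · 47/50 ≈ 0.8844.
So the probability of at least one match is 1 − 0.8844 = 0.1156.

0.1156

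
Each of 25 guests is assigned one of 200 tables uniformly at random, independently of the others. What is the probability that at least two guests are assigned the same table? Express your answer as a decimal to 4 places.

It's easier to compute the probability that all 25 are distinct.
P(all distinct) = 200/200 · 199/200 · ··· · 176/200 ≈ 0.2090.
So the probability of at least one match is 1 − 0.2090 = 0.7910.

0.7910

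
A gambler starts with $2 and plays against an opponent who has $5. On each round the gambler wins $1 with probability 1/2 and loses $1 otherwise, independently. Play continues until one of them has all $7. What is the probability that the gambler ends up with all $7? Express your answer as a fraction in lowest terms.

2/7

With a fair step, P(i) = ½P(i−1) + ½P(i+1) with P(0)=0, P(7)=1 has the linear solution P(i) = i/7.
P(2) = 2/7.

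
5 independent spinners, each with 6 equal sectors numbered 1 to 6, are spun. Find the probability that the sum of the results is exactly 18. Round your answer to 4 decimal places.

There are 6^5 = 7776 equally likely outcomes.
The number of ordered 5-tuples from {1,…,6} summing to 18 is 780.
P(sum = 18) = 780/7776 = 65/648 ≈ 0.1003.

0.1003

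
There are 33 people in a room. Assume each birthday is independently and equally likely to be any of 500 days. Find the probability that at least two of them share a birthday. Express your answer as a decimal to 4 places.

0.6603

It's easier to compute the probability that all 33 are distinct.
P(all distinct) = 500/500 · 499/500 · ··· · 468/500 ≈ 0.3397.
So the probability of at least one match is 1 − 0.3397 = 0.6603.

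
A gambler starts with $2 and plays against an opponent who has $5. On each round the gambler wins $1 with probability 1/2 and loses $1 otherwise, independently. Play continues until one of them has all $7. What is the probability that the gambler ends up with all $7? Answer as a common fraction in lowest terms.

2/7

With a fair step, P(i) = ½P(i−1) + ½P(i+1) with P(0)=0, P(7)=1 has the linear solution P(i) = i/7.
P(2) = 2/7.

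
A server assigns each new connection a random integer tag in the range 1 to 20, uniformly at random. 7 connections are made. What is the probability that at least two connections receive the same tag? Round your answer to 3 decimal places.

0.695

It's easier to compute the probability that all 7 are distinct.
P(all distinct) = 20/20 · 19/20 · ··· · 14/20 ≈ 0.305.
So the probability of at least one match is 1 − 0.305 = 0.695.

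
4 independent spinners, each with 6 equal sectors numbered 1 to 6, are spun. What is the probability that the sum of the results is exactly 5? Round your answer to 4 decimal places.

There are 6^4 = 1296 equally likely outcomes.
The number of ordered 4-tuples from {1,…,6} summing to 5 is 4.
P(sum = 5) = 4/1296 = 1/324 ≈ 0.0031.

0.0031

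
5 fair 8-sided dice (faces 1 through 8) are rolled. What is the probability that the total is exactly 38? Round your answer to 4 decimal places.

0.0005

There are 8^5 = 32768 equally likely outcomes.
The number of ordered 5-tuples from {1,…,8} summing to 38 is 15.
P(sum = 38) = 15/32768 ≈ 0.0005.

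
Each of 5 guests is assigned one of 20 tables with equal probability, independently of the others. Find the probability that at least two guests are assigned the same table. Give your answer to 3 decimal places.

It's easier to compute the probability that all 5 are distinct.
P(all distinct) = 20/20 · 19/20 · ··· · 16/20 ≈ 0.581.
So the probability of at least one match is 1 − 0.581 = 0.419.

0.419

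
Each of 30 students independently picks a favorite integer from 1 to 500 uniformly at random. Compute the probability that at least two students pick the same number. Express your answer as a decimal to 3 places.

It's easier to compute the probability that all 30 are distinct.
P(all distinct) = 500/500 · 499/500 · ··· · 471/500 ≈ 0.412.
So the probability of at least one match is 1 − 0.412 = 0.588.

0.588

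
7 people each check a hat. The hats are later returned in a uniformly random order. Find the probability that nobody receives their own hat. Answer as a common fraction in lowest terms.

103/280

This is the derangement probability: permutations of 7 with no fixed point.
D(7) = 7! · (1 − 1/1! + 1/2! − ··· + (−1)^7/7!) = 1854.
P = 1854/5040 = 103/280.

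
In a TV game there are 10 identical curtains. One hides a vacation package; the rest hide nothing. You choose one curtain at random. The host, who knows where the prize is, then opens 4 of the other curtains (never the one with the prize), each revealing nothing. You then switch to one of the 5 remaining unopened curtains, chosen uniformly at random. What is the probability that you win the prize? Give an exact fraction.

Your original curtain holds the prize with probability 1/10, so the other 9 collectively hold it with probability 9/10.
The host can always find 4 empty curtains to open, so the reveals don't change that 9/10; it is now spread over the 5 remaining unopened curtains.
P(win by switching) = (9/10) · (1/5) = 9/50.

9/50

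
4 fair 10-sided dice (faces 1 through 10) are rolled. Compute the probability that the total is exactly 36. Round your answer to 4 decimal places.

0.0035

There are 10^4 = 10000 equally likely outcomes.
The number of ordered 4-tuples from {1,…,10} summing to 36 is 35.
P(sum = 36) = 35/10000 = 7/2000 ≈ 0.0035.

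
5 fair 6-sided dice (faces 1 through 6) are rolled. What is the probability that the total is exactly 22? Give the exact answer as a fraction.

There are 6^5 = 7776 equally likely outcomes.
The number of ordered 5-tuples from {1,…,6} summing to 22 is 420.
P(sum = 22) = 420/7776 = 35/648.

35/648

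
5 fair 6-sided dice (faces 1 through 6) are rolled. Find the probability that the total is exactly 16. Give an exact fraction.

There are 6^5 = 7776 equally likely outcomes.
The number of ordered 5-tuples from {1,…,6} summing to 16 is 735.
P(sum = 16) = 735/7776 = 245/2592.

245/2592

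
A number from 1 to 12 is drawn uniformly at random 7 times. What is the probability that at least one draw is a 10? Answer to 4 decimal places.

P(no draw is a 10) = (11/12)^7 ≈ 0.5439.
P(at least one) = 1 − 0.5439 = 0.4561.

0.4561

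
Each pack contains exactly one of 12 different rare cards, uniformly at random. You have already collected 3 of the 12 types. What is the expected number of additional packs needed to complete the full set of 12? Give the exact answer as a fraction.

Starting from 3 distinct types, each trial gives a new one with probability (12−i)/12 when i types are held, so the wait for the next new type is 12/(12−i).
E = 12/9 + 12/8 + 12/7 + 12/6 + 12/5 + 12/4 + 12/3 + 12/2 + 12/1 = 7129/210.

7129/210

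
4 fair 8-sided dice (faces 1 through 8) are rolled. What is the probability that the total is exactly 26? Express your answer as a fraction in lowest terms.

21/1024

There are 8^4 = 4096 equally likely outcomes.
The number of ordered 4-tuples from {1,…,8} summing to 26 is 84.
P(sum = 26) = 84/4096 = 21/1024.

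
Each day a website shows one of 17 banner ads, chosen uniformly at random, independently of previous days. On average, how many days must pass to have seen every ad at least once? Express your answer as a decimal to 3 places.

After i distinct types are collected, each trial gives a new one with probability (17−i)/17, so the expected wait for the next new type is 17/(17−i).
E = 17/17 + 17/16 + 17/15 + 17/14 + 17/13 + 17/12 + 17/11 + 17/10 + 17/9 + 17/8 + 17/7 + 17/6 + 17/5 + 17/4 + 17/3 + 17/2 + 17/1 = 42142223/720720 ≈ 58.472.

58.472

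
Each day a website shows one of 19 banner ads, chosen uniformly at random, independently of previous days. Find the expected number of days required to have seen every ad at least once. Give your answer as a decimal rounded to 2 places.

After i distinct types are collected, each trial gives a new one with probability (19−i)/19, so the expected wait for the next new type is 19/(19−i).
E = 19/19 + 19/18 + 19/17 + 19/16 + 19/15 + 19/14 + 19/13 + 19/12 + 19/11 + 19/10 + 19/9 + 19/8 + 19/7 + 19/6 + 19/5 + 19/4 + 19/3 + 19/2 + 19/1 = 275295799/4084080 ≈ 67.41.

67.41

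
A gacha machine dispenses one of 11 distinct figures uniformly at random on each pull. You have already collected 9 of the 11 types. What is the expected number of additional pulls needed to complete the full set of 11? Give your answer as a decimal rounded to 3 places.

16.500

Starting from 9 distinct types, each trial gives a new one with probability (11−i)/11 when i types are held, so the wait for the next new type is 11/(11−i).
E = 11/2 + 11/1 = 33/2 ≈ 16.500.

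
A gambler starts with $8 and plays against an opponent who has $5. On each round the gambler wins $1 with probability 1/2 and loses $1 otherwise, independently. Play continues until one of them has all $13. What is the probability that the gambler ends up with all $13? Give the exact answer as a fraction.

8/13

With a fair step, P(i) = ½P(i−1) + ½P(i+1) with P(0)=0, P(13)=1 has the linear solution P(i) = i/13.
P(8) = 8/13.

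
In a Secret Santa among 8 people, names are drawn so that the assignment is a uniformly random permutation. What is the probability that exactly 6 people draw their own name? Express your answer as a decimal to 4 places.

0.0007

Choose which 6 of the 8 are fixed: C(8,6) = 28 ways.
The remaining 2 must have no fixed point: D(2) = 1.
P = 28·1/40320 = 1/1440 ≈ 0.0007.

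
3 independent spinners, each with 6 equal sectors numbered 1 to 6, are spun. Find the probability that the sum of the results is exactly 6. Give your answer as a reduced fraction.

There are 6^3 = 216 equally likely outcomes.
The number of ordered 3-tuples from {1,…,6} summing to 6 is 10.
P(sum = 6) = 10/216 = 5/108.

5/108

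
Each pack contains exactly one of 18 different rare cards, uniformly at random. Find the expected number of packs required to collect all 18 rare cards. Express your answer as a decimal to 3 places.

After i distinct types are collected, each trial gives a new one with probability (18−i)/18, so the expected wait for the next new type is 18/(18−i).
E = 18/18 + 18/17 + 18/16 + 18/15 + 18/14 + 18/13 + 18/12 + 18/11 + 18/10 + 18/9 + 18/8 + 18/7 + 18/6 + 18/5 + 18/4 + 18/3 + 18/2 + 18/1 = 42822903/680680 ≈ 62.912.

62.912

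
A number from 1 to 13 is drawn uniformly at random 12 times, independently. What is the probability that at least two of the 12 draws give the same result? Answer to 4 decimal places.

P(all 12 different) = 13/13 · 12/13 · ··· · 2/13 ≈ 0.0003.
P(at least two equal) = 1 − 0.0003 = 0.9997.

0.9997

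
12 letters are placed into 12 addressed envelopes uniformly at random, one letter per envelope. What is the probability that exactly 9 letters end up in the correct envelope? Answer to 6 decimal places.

Choose which 9 of the 12 are fixed: C(12,9) = 220 ways.
The remaining 3 must have no fixed point: D(3) = 2.
P = 220·2/479001600 = 1/1088640 ≈ 0.000001.

0.000001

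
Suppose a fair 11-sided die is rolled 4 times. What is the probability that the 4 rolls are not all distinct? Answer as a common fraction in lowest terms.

611/1331

P(all 4 different) = 11/11 · 10/11 · ··· · 8/11 = 720/1331.
P(at least two equal) = 1 − 720/1331 = 611/1331.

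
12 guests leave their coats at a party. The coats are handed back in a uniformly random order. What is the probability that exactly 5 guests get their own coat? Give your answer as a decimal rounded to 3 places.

0.003

Choose which 5 of the 12 are fixed: C(12,5) = 792 ways.
The remaining 7 must have no fixed point: D(7) = 1854.
P = 792·1854/479001600 = 103/33600 ≈ 0.003.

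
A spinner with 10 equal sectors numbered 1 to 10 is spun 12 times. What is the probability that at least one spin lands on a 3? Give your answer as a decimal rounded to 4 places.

0.7176

P(no spin lands on a 3) = (9/10)^12 ≈ 0.2824.
P(at least one) = 1 − 0.2824 = 0.7176.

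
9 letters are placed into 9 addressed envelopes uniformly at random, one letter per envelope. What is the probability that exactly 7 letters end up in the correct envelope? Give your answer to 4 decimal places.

Choose which 7 of the 9 are fixed: C(9,7) = 36 ways.
The remaining 2 must have no fixed point: D(2) = 1.
P = 36·1/362880 = 1/10080 ≈ 0.0001.

0.0001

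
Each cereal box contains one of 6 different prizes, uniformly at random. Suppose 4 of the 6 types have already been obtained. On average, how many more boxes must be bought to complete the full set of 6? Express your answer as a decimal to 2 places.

9.00

Starting from 4 distinct types, each trial gives a new one with probability (6−i)/6 when i types are held, so the wait for the next new type is 6/(6−i).
E = 6/2 + 6/1 = 9 ≈ 9.00.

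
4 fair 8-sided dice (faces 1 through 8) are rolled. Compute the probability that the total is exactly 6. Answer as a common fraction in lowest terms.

5/2048

There are 8^4 = 4096 equally likely outcomes.
The number of ordered 4-tuples from {1,…,8} summing to 6 is 10.
P(sum = 6) = 10/4096 = 5/2048.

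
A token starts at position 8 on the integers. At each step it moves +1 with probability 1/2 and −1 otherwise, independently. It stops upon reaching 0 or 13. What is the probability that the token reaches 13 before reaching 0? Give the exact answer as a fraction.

8/13

With a fair step, P(i) = ½P(i−1) + ½P(i+1) with P(0)=0, P(13)=1 has the linear solution P(i) = i/13.
P(8) = 8/13.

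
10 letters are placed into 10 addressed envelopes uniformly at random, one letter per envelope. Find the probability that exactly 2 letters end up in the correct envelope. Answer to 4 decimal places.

Choose which 2 of the 10 are fixed: C(10,2) = 45 ways.
The remaining 8 must have no fixed point: D(8) = 14833.
P = 45·14833/3628800 = 2119/11520 ≈ 0.1839.

0.1839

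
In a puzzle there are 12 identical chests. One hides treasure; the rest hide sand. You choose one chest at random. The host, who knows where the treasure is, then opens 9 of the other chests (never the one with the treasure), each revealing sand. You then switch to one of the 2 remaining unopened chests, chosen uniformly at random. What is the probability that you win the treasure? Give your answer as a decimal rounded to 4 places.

Your original chest holds the treasure with probability 1/12, so the other 11 collectively hold it with probability 11/12.
The host can always find 9 empty chests to open, so the reveals don't change that 11/12; it is now spread over the 2 remaining unopened chests.
P(win by switching) = (11/12) · (1/2) = 11/24 ≈ 0.4583.

0.4583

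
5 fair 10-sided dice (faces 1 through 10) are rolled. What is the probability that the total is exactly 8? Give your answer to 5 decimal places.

There are 10^5 = 100000 equally likely outcomes.
The number of ordered 5-tuples from {1,…,10} summing to 8 is 35.
P(sum = 8) = 35/100000 = 7/20000 ≈ 0.00035.

0.00035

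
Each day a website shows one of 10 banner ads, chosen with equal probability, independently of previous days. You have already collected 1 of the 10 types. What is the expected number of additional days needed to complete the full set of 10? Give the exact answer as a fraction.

Starting from 1 distinct type, each trial gives a new one with probability (10−i)/10 when i types are held, so the wait for the next new type is 10/(10−i).
E = 10/9 + 10/8 + 10/7 + 10/6 + 10/5 + 10/4 + 10/3 + 10/2 + 10/1 = 7129/252.

7129/252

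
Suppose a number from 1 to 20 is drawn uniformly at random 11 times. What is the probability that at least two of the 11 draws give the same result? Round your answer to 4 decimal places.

P(all 11 different) = 20/20 · 19/20 · ··· · 10/20 ≈ 0.0327.
P(at least two equal) = 1 − 0.0327 = 0.9673.

0.9673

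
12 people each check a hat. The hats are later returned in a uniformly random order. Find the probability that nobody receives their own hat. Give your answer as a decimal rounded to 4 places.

This is the derangement probability: permutations of 12 with no fixed point.
D(12) = 12! · (1 − 1/1! + 1/2! − ··· + (−1)^12/12!) = 176214841.
P = 176214841/479001600 = 16019531/43545600 ≈ 0.3679.

0.3679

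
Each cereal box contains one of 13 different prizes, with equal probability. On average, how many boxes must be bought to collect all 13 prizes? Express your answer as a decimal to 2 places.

41.34

After i distinct types are collected, each trial gives a new one with probability (13−i)/13, so the expected wait for the next new type is 13/(13−i).
E = 13/13 + 13/12 + 13/11 + 13/10 + 13/9 + 13/8 + 13/7 + 13/6 + 13/5 + 13/4 + 13/3 + 13/2 + 13/1 = 1145993/27720 ≈ 41.34.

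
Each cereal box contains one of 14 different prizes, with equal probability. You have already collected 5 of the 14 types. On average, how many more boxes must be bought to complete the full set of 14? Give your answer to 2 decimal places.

39.61

Starting from 5 distinct types, each trial gives a new one with probability (14−i)/14 when i types are held, so the wait for the next new type is 14/(14−i).
E = 14/9 + 14/8 + 14/7 + 14/6 + 14/5 + 14/4 + 14/3 + 14/2 + 14/1 = 7129/180 ≈ 39.61.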